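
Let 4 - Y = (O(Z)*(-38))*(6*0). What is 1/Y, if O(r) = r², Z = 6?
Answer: ¼ ≈ 0.25000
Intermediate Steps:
Y = 4 (Y = 4 - 6²*(-38)*6*0 = 4 - 36*(-38)*0 = 4 - (-1368)*0 = 4 - 1*0 = 4 + 0 = 4)
1/Y = 1/4 = ¼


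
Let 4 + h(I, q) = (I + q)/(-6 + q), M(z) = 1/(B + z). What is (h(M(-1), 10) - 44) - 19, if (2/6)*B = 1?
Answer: -515/8 ≈ -64.375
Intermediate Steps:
B = 3 (B = 3*1 = 3)
M(z) = 1/(3 + z)
h(I, q) = -4 + (I + q)/(-6 + q)
(h(M(-1), 10) - 44) - 19 = ((24 + 1/(3 - 1) - 3*10)/(-6 + 10) - 44) - 19 = ((24 + 1/2 - 30)/4 - 44) - 19 = ((1/4)*(-11/2) - 44) - 19 = (-11/8 - 44) - 19 = -363/8 - 19 = -515/8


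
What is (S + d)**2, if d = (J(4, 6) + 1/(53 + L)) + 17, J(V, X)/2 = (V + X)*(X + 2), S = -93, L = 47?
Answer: 70576801/10000 ≈ 7057.7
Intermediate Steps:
J(V, X) = 2*(2 + X)*(V + X) (J(V, X) = 2*((V + X)*(X + 2)) = 2*((V + X)*(2 + X)) = 2*((2 + X)*(V + X)) = 2*(2 + X)*(V + X))
d = 17701/100 (d = ((2*6**2 + 4*4 + 4*6 + 2*4*6) + 1/(53 + 47)) + 17 = ((2*36 + 16 + 24 + 48) + 1/100) + 17 = ((72 + 16 + 24 + 48) + 1/100) + 17 = (160 + 1/100) + 17 = 16001/100 + 17 = 17701/100 ≈ 177.01)
(S + d)**2 = (-93 + 17701/100)**2 = (8401/100)**2 = 70576801/10000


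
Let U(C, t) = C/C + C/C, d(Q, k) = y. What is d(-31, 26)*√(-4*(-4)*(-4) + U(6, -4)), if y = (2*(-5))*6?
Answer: -60*I*√62 ≈ -472.44*I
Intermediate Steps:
y = -60 (y = -10*6 = -60)
d(Q, k) = -60
U(C, t) = 2 (U(C, t) = 1 + 1 = 2)
d(-31, 26)*√(-4*(-4)*(-4) + U(6, -4)) = -60*√(-4*(-4)*(-4) + 2) = -60*√(16*(-4) + 2) = -60*√(-64 + 2) = -60*I*√62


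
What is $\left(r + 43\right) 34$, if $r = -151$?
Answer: $-3672$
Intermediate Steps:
$\left(r + 43\right) 34 = \left(-151 + 43\right) 34 = \left(-108\right) 34 = -3672$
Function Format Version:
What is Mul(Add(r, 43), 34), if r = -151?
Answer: -3672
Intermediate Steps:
Mul(Add(r, 43), 34) = Mul(Add(-151, 43), 34) = Mul(-108, 34) = -3672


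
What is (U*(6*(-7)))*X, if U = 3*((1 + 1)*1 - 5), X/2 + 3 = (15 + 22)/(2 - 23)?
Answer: -3600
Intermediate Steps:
X = -200/21 (X = -6 + 2*((15 + 22)/(2 - 23)) = -6 + 2*(37/(-21)) = -6 + 2*(37*(-1/21)) = -6 + 2*(-37/21) = -6 - 74/21 = -200/21 ≈ -9.5238)
U = -9 (U = 3*(2*1 - 5) = 3*(2 - 5) = 3*(-3) = -9)
(U*(6*(-7)))*X = -54*(-7)*(-200/21) = -9*(-42)*(-200/21) = 378*(-200/21) = -3600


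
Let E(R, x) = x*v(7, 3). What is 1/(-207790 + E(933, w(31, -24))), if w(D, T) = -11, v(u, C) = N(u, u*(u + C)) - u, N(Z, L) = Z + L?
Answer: -1/208560 ≈ -4.7948e-6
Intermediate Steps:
N(Z, L) = L + Z
v(u, C) = u*(C + u) (v(u, C) = (u*(u + C) + u) - u = (u*(C + u) + u) - u = (u + u*(C + u)) - u = u*(C + u))
E(R, x) = 70*x (E(R, x) = x*(7*(3 + 7)) = x*(7*10) = x*70 = 70*x)
1/(-207790 + E(933, w(31, -24))) = 1/(-207790 + 70*(-11)) = 1/(-207790 - 770) = 1/(-208560) = -1/208560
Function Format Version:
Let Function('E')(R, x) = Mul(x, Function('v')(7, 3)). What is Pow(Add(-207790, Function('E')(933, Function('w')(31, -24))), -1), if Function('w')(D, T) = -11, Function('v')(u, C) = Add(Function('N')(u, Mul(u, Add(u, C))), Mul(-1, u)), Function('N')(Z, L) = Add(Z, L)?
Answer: Rational(-1, 208560) ≈ -4.7948e-6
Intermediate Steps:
Function('N')(Z, L) = Add(L, Z)
Function('v')(u, C) = Mul(u, Add(C, u)) (Function('v')(u, C) = Add(Add(Mul(u, Add(u, C)), u), Mul(-1, u)) = Add(Add(Mul(u, Add(C, u)), u), Mul(-1, u)) = Add(Add(u, Mul(u, Add(C, u))), Mul(-1, u)) = Mul(u, Add(C, u)))
Function('E')(R, x) = Mul(70, x) (Function('E')(R, x) = Mul(x, Mul(7, Add(3, 7))) = Mul(x, Mul(7, 10)) = Mul(x, 70) = Mul(70, x))
Pow(Add(-207790, Function('E')(933, Function('w')(31, -24))), -1) = Pow(Add(-207790, Mul(70, -11)), -1) = Pow(Add(-207790, -770), -1) = Pow(-208560, -1) = Rational(-1, 208560)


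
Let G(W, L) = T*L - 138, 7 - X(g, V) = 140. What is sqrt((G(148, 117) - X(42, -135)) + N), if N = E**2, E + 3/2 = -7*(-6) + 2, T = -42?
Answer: I*sqrt(12451)/2 ≈ 55.792*I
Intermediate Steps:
E = 85/2 (E = -3/2 + (-7*(-6) + 2) = -3/2 + (42 + 2) = -3/2 + 44 = 85/2 ≈ 42.500)
X(g, V) = -133 (X(g, V) = 7 - 1*140 = 7 - 140 = -133)
G(W, L) = -138 - 42*L (G(W, L) = -42*L - 138 = -138 - 42*L)
N = 7225/4 (N = (85/2)**2 = 7225/4 ≈ 1806.3)
sqrt((G(148, 117) - X(42, -135)) + N) = sqrt(((-138 - 42*117) - 1*(-133)) + 7225/4) = sqrt(((-138 - 4914) + 133) + 7225/4) = sqrt((-5052 + 133) + 7225/4) = sqrt(-4919 + 7225/4) = sqrt(-12451/4) = I*sqrt(12451)/2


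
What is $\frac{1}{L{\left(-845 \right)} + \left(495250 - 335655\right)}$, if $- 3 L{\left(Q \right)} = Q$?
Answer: $\frac{3}{479630} \approx 6.2548 \cdot 10^{-6}$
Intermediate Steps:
$L{\left(Q \right)} = - \frac{Q}{3}$
$\frac{1}{L{\left(-845 \right)} + \left(495250 - 335655\right)} = \frac{1}{\left(- \frac{1}{3}\right) \left(-845\right) + \left(495250 - 335655\right)} = \frac{1}{\frac{845}{3} + 159595} = \frac{1}{\frac{479630}{3}} = \frac{3}{479630}$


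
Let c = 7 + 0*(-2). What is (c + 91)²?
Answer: 9604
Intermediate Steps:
c = 7 (c = 7 + 0 = 7)
(c + 91)² = (7 + 91)² = 98² = 9604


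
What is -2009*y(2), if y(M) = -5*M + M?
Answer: 16072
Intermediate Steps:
y(M) = -4*M
-2009*y(2) = -(-8036)*2 = -2009*(-8) = 16072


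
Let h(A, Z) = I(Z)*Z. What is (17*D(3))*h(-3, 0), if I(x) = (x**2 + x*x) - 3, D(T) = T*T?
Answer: 0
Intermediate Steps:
D(T) = T**2
I(x) = -3 + 2*x**2 (I(x) = (x**2 + x**2) - 3 = 2*x**2 - 3 = -3 + 2*x**2)
h(A, Z) = Z*(-3 + 2*Z**2) (h(A, Z) = (-3 + 2*Z**2)*Z = Z*(-3 + 2*Z**2))
(17*D(3))*h(-3, 0) = (17*3**2)*(0*(-3 + 2*0**2)) = (17*9)*(0*(-3 + 2*0)) = 153*(0*(-3 + 0)) = 153*(0*(-3)) = 153*0 = 0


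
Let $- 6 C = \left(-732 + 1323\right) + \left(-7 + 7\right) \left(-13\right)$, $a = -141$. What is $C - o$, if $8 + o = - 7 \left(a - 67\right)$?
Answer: $- \frac{3093}{2} \approx -1546.5$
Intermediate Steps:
$o = 1448$ ($o = -8 - 7 \left(-141 - 67\right) = -8 - -1456 = -8 + 1456 = 1448$)
$C = - \frac{197}{2}$ ($C = - \frac{\left(-732 + 1323\right) + \left(-7 + 7\right) \left(-13\right)}{6} = - \frac{591 + 0 \left(-13\right)}{6} = - \frac{591 + 0}{6} = \left(- \frac{1}{6}\right) 591 = - \frac{197}{2} \approx -98.5$)
$C - o = - \frac{197}{2} - 1448 = - \frac{3093}{2}$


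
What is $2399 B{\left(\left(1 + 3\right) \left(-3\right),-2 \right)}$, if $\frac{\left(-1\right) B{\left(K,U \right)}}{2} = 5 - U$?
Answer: $-33586$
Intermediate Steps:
$B{\left(K,U \right)} = -10 + 2 U$ ($B{\left(K,U \right)} = - 2 \left(5 - U\right) = -10 + 2 U$)
$2399 B{\left(\left(1 + 3\right) \left(-3\right),-2 \right)} = 2399 \left(-10 + 2 \left(-2\right)\right) = 2399 \left(-10 - 4\right) = 2399 \left(-14\right) = -33586$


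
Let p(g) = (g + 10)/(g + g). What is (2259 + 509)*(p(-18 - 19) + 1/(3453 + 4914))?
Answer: 312760472/309579 ≈ 1010.3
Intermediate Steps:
p(g) = (10 + g)/(2*g) (p(g) = (10 + g)/((2*g)) = (10 + g)*(1/(2*g)) = (10 + g)/(2*g))
(2259 + 509)*(p(-18 - 19) + 1/(3453 + 4914)) = (2259 + 509)*((10 + (-18 - 19))/(2*(-18 - 19)) + 1/(3453 + 4914)) = 2768*((½)*(10 - 37)/(-37) + 1/8367) = 2768*((½)*(-1/37)*(-27) + 1/8367) = 2768*(27/74 + 1/8367) = 2768*(225983/619158) = 312760472/309579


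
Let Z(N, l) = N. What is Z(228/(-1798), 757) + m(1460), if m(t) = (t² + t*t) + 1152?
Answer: 3833652334/899 ≈ 4.2644e+6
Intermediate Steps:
m(t) = 1152 + 2*t² (m(t) = (t² + t²) + 1152 = 2*t² + 1152 = 1152 + 2*t²)
Z(228/(-1798), 757) + m(1460) = 228/(-1798) + (1152 + 2*1460²) = 228*(-1/1798) + (1152 + 2*2131600) = -114/899 + (1152 + 4263200) = -114/899 + 4264352 = 3833652334/899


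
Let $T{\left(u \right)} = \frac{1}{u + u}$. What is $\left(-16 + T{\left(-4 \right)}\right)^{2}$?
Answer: $\frac{16641}{64} \approx 260.02$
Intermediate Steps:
$T{\left(u \right)} = \frac{1}{2 u}$
$\left(-16 + T{\left(-4 \right)}\right)^{2} = \left(-16 + \frac{1}{2 \left(-4\right)}\right)^{2} = \left(-16 + \frac{1}{2} \left(- \frac{1}{4}\right)\right)^{2} = \left(-16 - \frac{1}{8}\right)^{2} = \left(- \frac{129}{8}\right)^{2} = \frac{16641}{64}$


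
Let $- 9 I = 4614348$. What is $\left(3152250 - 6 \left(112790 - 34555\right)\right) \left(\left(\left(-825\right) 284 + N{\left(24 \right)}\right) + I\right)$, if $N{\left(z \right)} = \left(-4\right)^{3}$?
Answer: $-2004267490240$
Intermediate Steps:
$I = - \frac{1538116}{3}$ ($I = \left(- \frac{1}{9}\right) 4614348 = - \frac{1538116}{3} \approx -5.1271 \cdot 10^{5}$)
$N{\left(z \right)} = -64$
$\left(3152250 - 6 \left(112790 - 34555\right)\right) \left(\left(\left(-825\right) 284 + N{\left(24 \right)}\right) + I\right) = \left(3152250 - 6 \left(112790 - 34555\right)\right) \left(\left(\left(-825\right) 284 - 64\right) - \frac{1538116}{3}\right) = \left(3152250 - 469410\right) \left(\left(-234300 - 64\right) - \frac{1538116}{3}\right) = \left(3152250 - 469410\right) \left(-234364 - \frac{1538116}{3}\right) = 2682840 \left(- \frac{2241208}{3}\right) = -2004267490240$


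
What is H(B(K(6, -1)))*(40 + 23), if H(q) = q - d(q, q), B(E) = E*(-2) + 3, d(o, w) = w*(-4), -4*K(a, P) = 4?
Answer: 1575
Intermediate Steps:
K(a, P) = -1 (K(a, P) = -1/4*4 = -1)
d(o, w) = -4*w
B(E) = 3 - 2*E (B(E) = -2*E + 3 = 3 - 2*E)
H(q) = 5*q (H(q) = q - (-4)*q = q + 4*q = 5*q)
H(B(K(6, -1)))*(40 + 23) = (5*(3 - 2*(-1)))*(40 + 23) = (5*(3 + 2))*63 = (5*5)*63 = 25*63 = 1575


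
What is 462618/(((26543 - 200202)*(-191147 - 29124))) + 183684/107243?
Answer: 7026337619776050/4102263696129127 ≈ 1.7128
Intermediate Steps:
462618/(((26543 - 200202)*(-191147 - 29124))) + 183684/107243 = 462618/((-173659*(-220271))) + 183684*(1/107243) = 462618/38252041589 + 183684/107243 = 7026337619776050/4102263696129127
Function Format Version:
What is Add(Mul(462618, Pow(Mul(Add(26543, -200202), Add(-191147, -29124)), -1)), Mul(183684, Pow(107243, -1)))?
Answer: Rational(7026337619776050, 4102263696129127) ≈ 1.7128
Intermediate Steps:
Add(Mul(462618, Pow(Mul(Add(26543, -200202), Add(-191147, -29124)), -1)), Mul(183684, Pow(107243, -1))) = Add(Mul(462618, Pow(Mul(-173659, -220271), -1)), Mul(183684, Rational(1, 107243))) = Add(Mul(462618, Pow(38252041589, -1)), Rational(183684, 107243)) = Add(Mul(462618, Rational(1, 38252041589)), Rational(183684, 107243)) = Add(Rational(462618, 38252041589), Rational(183684, 107243)) = Rational(7026337619776050, 4102263696129127)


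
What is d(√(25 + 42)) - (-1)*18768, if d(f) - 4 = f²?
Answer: 18839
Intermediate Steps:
d(f) = 4 + f²
d(√(25 + 42)) - (-1)*18768 = (4 + (√(25 + 42))²) - (-1)*18768 = (4 + (√67)²) - 1*(-18768) = (4 + 67) + 18768 = 71 + 18768 = 18839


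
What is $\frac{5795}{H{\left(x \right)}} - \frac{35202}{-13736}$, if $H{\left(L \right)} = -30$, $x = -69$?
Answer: $- \frac{3927203}{20604} \approx -190.6$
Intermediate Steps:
$\frac{5795}{H{\left(x \right)}} - \frac{35202}{-13736} = \frac{5795}{-30} - \frac{35202}{-13736} = 5795 \left(- \frac{1}{30}\right) - - \frac{17601}{6868} = - \frac{1159}{6} + \frac{17601}{6868} = - \frac{3927203}{20604}$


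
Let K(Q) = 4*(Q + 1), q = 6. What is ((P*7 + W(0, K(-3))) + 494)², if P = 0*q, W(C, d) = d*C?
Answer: 244036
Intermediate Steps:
K(Q) = 4 + 4*Q (K(Q) = 4*(1 + Q) = 4 + 4*Q)
W(C, d) = C*d
P = 0 (P = 0*6 = 0)
((P*7 + W(0, K(-3))) + 494)² = ((0*7 + 0*(4 + 4*(-3))) + 494)² = ((0 + 0*(4 - 12)) + 494)² = ((0 + 0*(-8)) + 494)² = ((0 + 0) + 494)² = (0 + 494)² = 494² = 244036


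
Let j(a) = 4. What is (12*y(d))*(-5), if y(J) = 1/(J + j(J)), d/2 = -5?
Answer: 10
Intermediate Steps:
d = -10 (d = 2*(-5) = -10)
y(J) = 1/(4 + J) (y(J) = 1/(J + 4) = 1/(4 + J))
(12*y(d))*(-5) = (12/(4 - 10))*(-5) = (12/(-6))*(-5) = (12*(-⅙))*(-5) = -2*(-5) = 10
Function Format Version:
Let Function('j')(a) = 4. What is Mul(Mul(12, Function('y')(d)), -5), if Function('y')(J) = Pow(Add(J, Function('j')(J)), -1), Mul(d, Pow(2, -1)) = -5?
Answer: 10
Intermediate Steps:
d = -10 (d = Mul(2, -5) = -10)
Function('y')(J) = Pow(Add(4, J), -1) (Function('y')(J) = Pow(Add(J, 4), -1) = Pow(Add(4, J), -1))
Mul(Mul(12, Function('y')(d)), -5) = Mul(Mul(12, Pow(Add(4, -10), -1)), -5) = Mul(Mul(12, Pow(-6, -1)), -5) = Mul(Mul(12, Rational(-1, 6)), -5) = Mul(-2, -5) = 10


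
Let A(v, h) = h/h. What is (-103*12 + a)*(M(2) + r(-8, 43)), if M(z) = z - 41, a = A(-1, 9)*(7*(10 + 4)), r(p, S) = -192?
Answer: 262878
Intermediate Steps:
A(v, h) = 1
a = 98 (a = 1*(7*(10 + 4)) = 1*(7*14) = 1*98 = 98)
M(z) = -41 + z
(-103*12 + a)*(M(2) + r(-8, 43)) = (-103*12 + 98)*((-41 + 2) - 192) = (-1236 + 98)*(-39 - 192) = -1138*(-231) = 262878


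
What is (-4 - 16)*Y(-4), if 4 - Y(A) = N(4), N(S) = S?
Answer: 0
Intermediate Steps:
Y(A) = 0 (Y(A) = 4 - 1*4 = 4 - 4 = 0)
(-4 - 16)*Y(-4) = (-4 - 16)*0 = -20*0 = 0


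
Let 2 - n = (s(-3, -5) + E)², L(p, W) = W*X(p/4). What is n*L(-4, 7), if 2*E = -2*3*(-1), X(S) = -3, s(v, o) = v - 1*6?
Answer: 714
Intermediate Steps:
s(v, o) = -6 + v (s(v, o) = v - 6 = -6 + v)
E = 3 (E = (-2*3*(-1))/2 = (-6*(-1))/2 = (½)*6 = 3)
L(p, W) = -3*W (L(p, W) = W*(-3) = -3*W)
n = -34 (n = 2 - ((-6 - 3) + 3)² = 2 - (-9 + 3)² = 2 - 1*(-6)² = 2 - 1*36 = 2 - 36 = -34)
n*L(-4, 7) = -(-102)*7 = -34*(-21) = 714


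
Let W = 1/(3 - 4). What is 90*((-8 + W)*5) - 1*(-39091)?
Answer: 35041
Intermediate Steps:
W = -1 (W = 1/(-1) = -1)
90*((-8 + W)*5) - 1*(-39091) = 90*((-8 - 1)*5) - 1*(-39091) = 90*(-9*5) + 39091 = 90*(-45) + 39091 = -4050 + 39091 = 35041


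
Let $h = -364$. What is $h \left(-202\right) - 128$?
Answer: $73400$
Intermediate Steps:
$h \left(-202\right) - 128 = \left(-364\right) \left(-202\right) - 128 = 73528 - 128 = 73400$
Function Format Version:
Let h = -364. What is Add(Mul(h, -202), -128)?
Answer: 73400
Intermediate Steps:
Add(Mul(h, -202), -128) = Add(Mul(-364, -202), -128) = Add(73528, -128) = 73400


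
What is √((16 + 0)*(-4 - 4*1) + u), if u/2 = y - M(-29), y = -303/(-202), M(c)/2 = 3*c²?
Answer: I*√10217 ≈ 101.08*I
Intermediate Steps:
M(c) = 6*c² (M(c) = 2*(3*c²) = 6*c²)
y = 3/2 (y = -303*(-1/202) = 3/2 ≈ 1.5000)
u = -10089 (u = 2*(3/2 - 6*(-29)²) = 2*(3/2 - 6*841) = 2*(3/2 - 1*5046) = 2*(3/2 - 5046) = 2*(-10089/2) = -10089)
√((16 + 0)*(-4 - 4*1) + u) = √((16 + 0)*(-4 - 4*1) - 10089) = √(16*(-4 - 4) - 10089) = √(16*(-8) - 10089) = √(-128 - 10089) = √(-10217) = I*√10217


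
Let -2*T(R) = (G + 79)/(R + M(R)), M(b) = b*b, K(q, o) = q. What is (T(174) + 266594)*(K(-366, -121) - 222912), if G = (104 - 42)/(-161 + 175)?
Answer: -2114610520698104/35525 ≈ -5.9525e+10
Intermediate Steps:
M(b) = b²
G = 31/7 (G = 62/14 = 62*(1/14) = 31/7 ≈ 4.4286)
T(R) = -292/(7*(R + R²)) (T(R) = -(31/7 + 79)/(2*(R + R²)) = -292/(7*(R + R²)))
(T(174) + 266594)*(K(-366, -121) - 222912) = (-292/7/(174*(1 + 174)) + 266594)*(-366 - 222912) = (-292/7*1/174/175 + 266594)*(-223278) = (-292/7*1/174*1/175 + 266594)*(-223278) = (-146/106575 + 266594)*(-223278) = (28412255404/106575)*(-223278) = -2114610520698104/35525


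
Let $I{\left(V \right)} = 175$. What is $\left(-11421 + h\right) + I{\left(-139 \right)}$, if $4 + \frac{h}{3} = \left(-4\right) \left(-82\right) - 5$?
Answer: $-10289$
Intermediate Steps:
$h = 957$ ($h = -12 + 3 \left(\left(-4\right) \left(-82\right) - 5\right) = -12 + 3 \left(328 - 5\right) = -12 + 3 \cdot 323 = -12 + 969 = 957$)
$\left(-11421 + h\right) + I{\left(-139 \right)} = \left(-11421 + 957\right) + 175 = -10464 + 175 = -10289$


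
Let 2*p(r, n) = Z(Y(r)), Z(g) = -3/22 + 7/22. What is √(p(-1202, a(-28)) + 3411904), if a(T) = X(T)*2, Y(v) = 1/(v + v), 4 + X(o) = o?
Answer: 9*√5096795/11 ≈ 1847.1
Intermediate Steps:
X(o) = -4 + o
Y(v) = 1/(2*v)
Z(g) = 2/11 (Z(g) = -3*1/22 + 7*(1/22) = -3/22 + 7/22 = 2/11)
a(T) = -8 + 2*T (a(T) = (-4 + T)*2 = -8 + 2*T)
p(r, n) = 1/11 (p(r, n) = (½)*(2/11) = 1/11)
√(p(-1202, a(-28)) + 3411904) = √(1/11 + 3411904) = √(37530945/11) = 9*√5096795/11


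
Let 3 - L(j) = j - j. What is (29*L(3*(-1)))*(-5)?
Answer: -435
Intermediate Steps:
L(j) = 3 (L(j) = 3 - (j - j) = 3 - 1*0 = 3 + 0 = 3)
(29*L(3*(-1)))*(-5) = (29*3)*(-5) = 87*(-5) = -435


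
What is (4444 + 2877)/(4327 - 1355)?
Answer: 7321/2972 ≈ 2.4633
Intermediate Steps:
(4444 + 2877)/(4327 - 1355) = 7321/2972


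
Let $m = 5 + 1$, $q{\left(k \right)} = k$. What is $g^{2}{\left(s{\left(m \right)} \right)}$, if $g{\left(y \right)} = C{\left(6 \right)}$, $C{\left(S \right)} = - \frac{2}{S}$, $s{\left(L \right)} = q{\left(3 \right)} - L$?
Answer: $\frac{1}{9} \approx 0.11111$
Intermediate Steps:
$m = 6$
$s{\left(L \right)} = 3 - L$
$g{\left(y \right)} = - \frac{1}{3}$ ($g{\left(y \right)} = - \frac{2}{6} = \left(-2\right) \frac{1}{6} = - \frac{1}{3}$)
$g^{2}{\left(s{\left(m \right)} \right)} = \left(- \frac{1}{3}\right)^{2} = \frac{1}{9}$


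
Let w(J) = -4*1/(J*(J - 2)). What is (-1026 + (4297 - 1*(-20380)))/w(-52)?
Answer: -16603002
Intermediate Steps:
w(J) = -4/(J*(-2 + J)) (w(J) = -4*1/(J*(-2 + J)) = -4/(J*(-2 + J)))
(-1026 + (4297 - 1*(-20380)))/w(-52) = (-1026 + (4297 - 1*(-20380)))/((-4/(-52*(-2 - 52)))) = (-1026 + (4297 + 20380))/((-4*(-1/52)/(-54))) = (-1026 + 24677)/((-4*(-1/52)*(-1/54))) = 23651/(-1/702) = 23651*(-702) = -16603002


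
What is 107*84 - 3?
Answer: 8985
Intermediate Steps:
107*84 - 3 = 8988 - 3 = 8985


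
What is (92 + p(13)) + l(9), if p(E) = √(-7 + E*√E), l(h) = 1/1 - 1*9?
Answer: 84 + √(-7 + 13*√13) ≈ 90.314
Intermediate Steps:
l(h) = -8 (l(h) = 1 - 9 = -8)
p(E) = √(-7 + E^(3/2))
(92 + p(13)) + l(9) = (92 + √(-7 + 13^(3/2))) - 8 = (92 + √(-7 + 13*√13)) - 8 = 84 + √(-7 + 13*√13)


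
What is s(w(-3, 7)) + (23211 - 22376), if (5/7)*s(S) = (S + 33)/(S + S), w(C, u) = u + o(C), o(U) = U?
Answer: 33659/40 ≈ 841.47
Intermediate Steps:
w(C, u) = C + u (w(C, u) = u + C = C + u)
s(S) = 7*(33 + S)/(10*S) (s(S) = 7*((S + 33)/(S + S))/5 = 7*((33 + S)/((2*S)))/5 = 7*((33 + S)*(1/(2*S)))/5 = 7*((33 + S)/(2*S))/5 = 7*(33 + S)/(10*S))
s(w(-3, 7)) + (23211 - 22376) = 7*(33 + (-3 + 7))/(10*(-3 + 7)) + (23211 - 22376) = (7/10)*(33 + 4)/4 + 835 = (7/10)*(¼)*37 + 835 = 259/40 + 835 = 33659/40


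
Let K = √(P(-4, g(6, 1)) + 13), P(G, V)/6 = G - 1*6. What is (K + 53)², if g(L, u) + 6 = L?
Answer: (53 + I*√47)² ≈ 2762.0 + 726.7*I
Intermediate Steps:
g(L, u) = -6 + L
P(G, V) = -36 + 6*G (P(G, V) = 6*(G - 1*6) = 6*(G - 6) = 6*(-6 + G) = -36 + 6*G)
K = I*√47 (K = √((-36 + 6*(-4)) + 13) = √((-36 - 24) + 13) = √(-60 + 13) = √(-47) = I*√47 ≈ 6.8557*I)
(K + 53)² = (I*√47 + 53)² = (53 + I*√47)²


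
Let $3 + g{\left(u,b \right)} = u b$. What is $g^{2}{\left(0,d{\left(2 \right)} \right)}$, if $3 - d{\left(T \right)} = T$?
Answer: $9$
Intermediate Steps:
$d{\left(T \right)} = 3 - T$
$g{\left(u,b \right)} = -3 + b u$ ($g{\left(u,b \right)} = -3 + u b = -3 + b u$)
$g^{2}{\left(0,d{\left(2 \right)} \right)} = \left(-3 + \left(3 - 2\right) 0\right)^{2} = \left(-3 + 1 \cdot 0\right)^{2} = \left(-3 + 0\right)^{2} = \left(-3\right)^{2} = 9$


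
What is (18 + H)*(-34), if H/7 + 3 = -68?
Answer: 16286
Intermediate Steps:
H = -497 (H = -21 + 7*(-68) = -21 - 476 = -497)
(18 + H)*(-34) = (18 - 497)*(-34) = -479*(-34) = 16286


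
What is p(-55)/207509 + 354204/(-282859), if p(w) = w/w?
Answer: -73500234977/58695788231 ≈ -1.2522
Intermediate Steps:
p(w) = 1
p(-55)/207509 + 354204/(-282859) = 1/207509 + 354204/(-282859) = 1*(1/207509) + 354204*(-1/282859) = 1/207509 - 354204/282859 = -73500234977/58695788231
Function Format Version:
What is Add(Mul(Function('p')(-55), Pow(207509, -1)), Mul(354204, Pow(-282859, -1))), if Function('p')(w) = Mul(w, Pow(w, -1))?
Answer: Rational(-73500234977, 58695788231) ≈ -1.2522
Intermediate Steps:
Function('p')(w) = 1
Add(Mul(Function('p')(-55), Pow(207509, -1)), Mul(354204, Pow(-282859, -1))) = Add(Mul(1, Pow(207509, -1)), Mul(354204, Pow(-282859, -1))) = Add(Mul(1, Rational(1, 207509)), Mul(354204, Rational(-1, 282859))) = Add(Rational(1, 207509), Rational(-354204, 282859)) = Rational(-73500234977, 58695788231)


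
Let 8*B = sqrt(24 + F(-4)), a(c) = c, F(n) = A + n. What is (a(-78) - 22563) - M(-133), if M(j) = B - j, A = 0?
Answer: -22774 - sqrt(5)/4 ≈ -22775.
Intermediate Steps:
F(n) = n (F(n) = 0 + n = n)
B = sqrt(5)/4 (B = sqrt(24 - 4)/8 = sqrt(20)/8 = (2*sqrt(5))/8 = sqrt(5)/4 ≈ 0.55902)
M(j) = -j + sqrt(5)/4 (M(j) = sqrt(5)/4 - j = -j + sqrt(5)/4)
(a(-78) - 22563) - M(-133) = (-78 - 22563) - (-1*(-133) + sqrt(5)/4) = -22641 - (133 + sqrt(5)/4) = -22641 + (-133 - sqrt(5)/4) = -22774 - sqrt(5)/4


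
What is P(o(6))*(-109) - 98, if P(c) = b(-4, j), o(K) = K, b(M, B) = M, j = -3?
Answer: 338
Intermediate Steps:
P(c) = -4
P(o(6))*(-109) - 98 = -4*(-109) - 98 = 436 - 98 = 338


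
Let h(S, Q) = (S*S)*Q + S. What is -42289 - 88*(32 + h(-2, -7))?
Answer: -42465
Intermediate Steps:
h(S, Q) = S + Q*S² (h(S, Q) = S²*Q + S = Q*S² + S = S + Q*S²)
-42289 - 88*(32 + h(-2, -7)) = -42289 - 88*(32 - 2*(1 - 7*(-2))) = -42289 - 88*(32 - 2*(1 + 14)) = -42289 - 88*(32 - 2*15) = -42289 - 88*(32 - 30) = -42289 - 88*2 = -42289 - 176 = -42465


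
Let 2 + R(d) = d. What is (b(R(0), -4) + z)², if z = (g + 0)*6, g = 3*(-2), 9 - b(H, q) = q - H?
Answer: 625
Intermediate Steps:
R(d) = -2 + d
b(H, q) = 9 + H - q (b(H, q) = 9 - (q - H) = 9 + (H - q) = 9 + H - q)
g = -6
z = -36 (z = (-6 + 0)*6 = -6*6 = -36)
(b(R(0), -4) + z)² = ((9 + (-2 + 0) - 1*(-4)) - 36)² = ((9 - 2 + 4) - 36)² = (11 - 36)² = (-25)² = 625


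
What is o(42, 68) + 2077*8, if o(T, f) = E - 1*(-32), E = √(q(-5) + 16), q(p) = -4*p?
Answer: 16654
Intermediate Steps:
E = 6 (E = √(-4*(-5) + 16) = √(20 + 16) = √36 = 6)
o(T, f) = 38 (o(T, f) = 6 - 1*(-32) = 6 + 32 = 38)
o(42, 68) + 2077*8 = 38 + 2077*8 = 38 + 16616 = 16654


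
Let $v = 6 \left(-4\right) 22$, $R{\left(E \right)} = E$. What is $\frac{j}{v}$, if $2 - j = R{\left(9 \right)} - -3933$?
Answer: $\frac{985}{132} \approx 7.4621$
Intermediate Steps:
$v = -528$ ($v = \left(-24\right) 22 = -528$)
$j = -3940$ ($j = 2 - \left(9 - -3933\right) = 2 - \left(9 + 3933\right) = 2 - 3942 = -3940$)
$\frac{j}{v} = - \frac{3940}{-528} = \left(-3940\right) \left(- \frac{1}{528}\right) = \frac{985}{132}$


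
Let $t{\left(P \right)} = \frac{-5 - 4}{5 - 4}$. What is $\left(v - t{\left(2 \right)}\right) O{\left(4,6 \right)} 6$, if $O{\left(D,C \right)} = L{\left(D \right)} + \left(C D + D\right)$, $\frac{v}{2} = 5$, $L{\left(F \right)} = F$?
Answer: $3648$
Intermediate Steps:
$v = 10$ ($v = 2 \cdot 5 = 10$)
$t{\left(P \right)} = -9$ ($t{\left(P \right)} = - \frac{9}{1} = \left(-9\right) 1 = -9$)
$O{\left(D,C \right)} = 2 D + C D$ ($O{\left(D,C \right)} = D + \left(C D + D\right) = D + \left(D + C D\right) = 2 D + C D$)
$\left(v - t{\left(2 \right)}\right) O{\left(4,6 \right)} 6 = \left(10 - -9\right) 4 \left(2 + 6\right) 6 = \left(10 + 9\right) 4 \cdot 8 \cdot 6 = 19 \cdot 32 \cdot 6 = 608 \cdot 6 = 3648$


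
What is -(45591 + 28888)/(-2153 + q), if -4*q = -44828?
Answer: -74479/9054 ≈ -8.2261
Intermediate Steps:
q = 11207 (q = -1/4*(-44828) = 11207)
-(45591 + 28888)/(-2153 + q) = -(45591 + 28888)/(-2153 + 11207) = -74479/9054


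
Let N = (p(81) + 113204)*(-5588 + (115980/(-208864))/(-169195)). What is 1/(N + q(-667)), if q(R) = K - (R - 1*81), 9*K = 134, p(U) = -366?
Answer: -7951217508/5013544631925075931 ≈ -1.5859e-9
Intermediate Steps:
K = 134/9 (K = (⅑)*134 = 134/9 ≈ 14.889)
q(R) = 863/9 - R (q(R) = 134/9 - (R - 1*81) = 134/9 - (R - 81) = 134/9 - (-81 + R) = 134/9 + (81 - R) = 863/9 - R)
N = -557061188646729547/883468612 (N = (-366 + 113204)*(-5588 + (115980/(-208864))/(-169195)) = 112838*(-5588 + (115980*(-1/208864))*(-1/169195)) = 112838*(-5588 - 28995/52216*(-1/169195)) = 112838*(-5588 + 5799/1766937224) = 112838*(-9873645201913/1766937224) = -557061188646729547/883468612 ≈ -6.3054e+8)
1/(N + q(-667)) = 1/(-557061188646729547/883468612 + (863/9 - 1*(-667))) = 1/(-557061188646729547/883468612 + (863/9 + 667)) = 1/(-557061188646729547/883468612 + 6866/9) = 1/(-5013544631925075931/7951217508) = -7951217508/5013544631925075931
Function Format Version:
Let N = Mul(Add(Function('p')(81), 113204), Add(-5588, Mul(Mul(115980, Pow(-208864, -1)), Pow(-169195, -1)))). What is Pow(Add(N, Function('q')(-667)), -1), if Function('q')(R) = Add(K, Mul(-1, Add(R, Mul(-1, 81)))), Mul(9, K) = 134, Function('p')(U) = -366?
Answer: Rational(-7951217508, 5013544631925075931) ≈ -1.5859e-9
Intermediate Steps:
K = Rational(134, 9) (K = Mul(Rational(1, 9), 134) = Rational(134, 9) ≈ 14.889)
Function('q')(R) = Add(Rational(863, 9), Mul(-1, R)) (Function('q')(R) = Add(Rational(134, 9), Mul(-1, Add(R, Mul(-1, 81)))) = Add(Rational(134, 9), Mul(-1, Add(R, -81))) = Add(Rational(134, 9), Mul(-1, Add(-81, R))) = Add(Rational(134, 9), Add(81, Mul(-1, R))) = Add(Rational(863, 9), Mul(-1, R)))
N = Rational(-557061188646729547, 883468612) (N = Mul(Add(-366, 113204), Add(-5588, Mul(Mul(115980, Pow(-208864, -1)), Pow(-169195, -1)))) = Mul(112838, Add(-5588, Mul(Mul(115980, Rational(-1, 208864)), Rational(-1, 169195)))) = Mul(112838, Add(-5588, Mul(Rational(-28995, 52216), Rational(-1, 169195)))) = Mul(112838, Add(-5588, Rational(5799, 1766937224))) = Mul(112838, Rational(-9873645201913, 1766937224)) = Rational(-557061188646729547, 883468612) ≈ -6.3054e+8)
Pow(Add(N, Function('q')(-667)), -1) = Pow(Add(Rational(-557061188646729547, 883468612), Add(Rational(863, 9), Mul(-1, -667))), -1) = Pow(Add(Rational(-557061188646729547, 883468612), Add(Rational(863, 9), 667)), -1) = Pow(Add(Rational(-557061188646729547, 883468612), Rational(6866, 9)), -1) = Pow(Rational(-5013544631925075931, 7951217508), -1) = Rational(-7951217508, 5013544631925075931)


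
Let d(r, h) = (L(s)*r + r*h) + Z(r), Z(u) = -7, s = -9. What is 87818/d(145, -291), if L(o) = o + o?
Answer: -43909/22406 ≈ -1.9597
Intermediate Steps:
L(o) = 2*o
d(r, h) = -7 - 18*r + h*r (d(r, h) = ((2*(-9))*r + r*h) - 7 = (-18*r + h*r) - 7 = -7 - 18*r + h*r)
87818/d(145, -291) = 87818/(-7 - 18*145 - 291*145) = 87818/(-7 - 2610 - 42195) = 87818/(-44812) = 87818*(-1/44812) = -43909/22406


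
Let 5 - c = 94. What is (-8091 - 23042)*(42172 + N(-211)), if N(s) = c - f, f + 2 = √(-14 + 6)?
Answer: -1310232305 + 62266*I*√2 ≈ -1.3102e+9 + 88057.0*I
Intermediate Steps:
c = -89 (c = 5 - 1*94 = 5 - 94 = -89)
f = -2 + 2*I*√2 (f = -2 + √(-14 + 6) = -2 + √(-8) = -2 + 2*I*√2 ≈ -2.0 + 2.8284*I)
N(s) = -87 - 2*I*√2 (N(s) = -89 - (-2 + 2*I*√2) = -89 + (2 - 2*I*√2) = -87 - 2*I*√2)
(-8091 - 23042)*(42172 + N(-211)) = (-8091 - 23042)*(42172 + (-87 - 2*I*√2)) = -31133*(42085 - 2*I*√2) = -1310232305 + 62266*I*√2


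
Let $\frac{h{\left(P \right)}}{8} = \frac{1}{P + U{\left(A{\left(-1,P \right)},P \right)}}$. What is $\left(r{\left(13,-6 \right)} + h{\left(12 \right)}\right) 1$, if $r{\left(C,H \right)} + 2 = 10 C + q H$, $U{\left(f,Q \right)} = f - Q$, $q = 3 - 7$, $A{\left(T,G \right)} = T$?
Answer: $144$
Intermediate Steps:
$q = -4$ ($q = 3 - 7 = -4$)
$h{\left(P \right)} = -8$ ($h{\left(P \right)} = \frac{8}{P - \left(1 + P\right)} = \frac{8}{-1} = 8 \left(-1\right) = -8$)
$r{\left(C,H \right)} = -2 - 4 H + 10 C$ ($r{\left(C,H \right)} = -2 + \left(10 C - 4 H\right) = -2 + \left(- 4 H + 10 C\right) = -2 - 4 H + 10 C$)
$\left(r{\left(13,-6 \right)} + h{\left(12 \right)}\right) 1 = \left(\left(-2 - -24 + 10 \cdot 13\right) - 8\right) 1 = \left(\left(-2 + 24 + 130\right) - 8\right) 1 = \left(152 - 8\right) 1 = 144 \cdot 1 = 144$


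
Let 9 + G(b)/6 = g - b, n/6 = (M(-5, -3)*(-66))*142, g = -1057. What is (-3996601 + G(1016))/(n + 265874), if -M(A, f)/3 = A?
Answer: 4009093/577606 ≈ 6.9409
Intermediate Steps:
M(A, f) = -3*A
n = -843480 (n = 6*((-3*(-5)*(-66))*142) = 6*((15*(-66))*142) = 6*(-990*142) = 6*(-140580) = -843480)
G(b) = -6396 - 6*b (G(b) = -54 + 6*(-1057 - b) = -54 + (-6342 - 6*b) = -6396 - 6*b)
(-3996601 + G(1016))/(n + 265874) = (-3996601 + (-6396 - 6*1016))/(-843480 + 265874) = (-3996601 + (-6396 - 6096))/(-577606) = (-3996601 - 12492)*(-1/577606) = -4009093*(-1/577606) = 4009093/577606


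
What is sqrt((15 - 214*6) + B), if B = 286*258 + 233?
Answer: 4*sqrt(4547) ≈ 269.73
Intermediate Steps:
B = 74021 (B = 73788 + 233 = 74021)
sqrt((15 - 214*6) + B) = sqrt((15 - 214*6) + 74021) = sqrt((15 - 1284) + 74021) = sqrt(-1269 + 74021) = sqrt(72752) = 4*sqrt(4547)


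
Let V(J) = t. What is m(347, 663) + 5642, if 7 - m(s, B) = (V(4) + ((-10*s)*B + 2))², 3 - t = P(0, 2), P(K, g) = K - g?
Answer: -5292774157960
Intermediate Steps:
t = 5 (t = 3 - (0 - 1*2) = 3 - (0 - 2) = 3 - 1*(-2) = 3 + 2 = 5)
V(J) = 5
m(s, B) = 7 - (7 - 10*B*s)² (m(s, B) = 7 - (5 + ((-10*s)*B + 2))² = 7 - (5 + (-10*B*s + 2))² = 7 - (5 + (2 - 10*B*s))² = 7 - (7 - 10*B*s)²)
m(347, 663) + 5642 = (7 - (-7 + 10*663*347)²) + 5642 = (7 - (-7 + 2300610)²) + 5642 = (7 - 1*2300603²) + 5642 = (7 - 1*5292774163609) + 5642 = (7 - 5292774163609) + 5642 = -5292774163602 + 5642 = -5292774157960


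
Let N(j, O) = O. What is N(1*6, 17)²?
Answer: 289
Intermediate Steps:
N(1*6, 17)² = 17² = 289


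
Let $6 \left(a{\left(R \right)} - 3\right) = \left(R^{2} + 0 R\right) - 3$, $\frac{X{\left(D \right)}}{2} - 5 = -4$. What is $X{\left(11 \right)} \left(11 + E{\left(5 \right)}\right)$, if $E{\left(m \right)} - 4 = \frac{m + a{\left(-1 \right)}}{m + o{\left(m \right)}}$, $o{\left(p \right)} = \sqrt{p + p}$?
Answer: $\frac{316}{9} - \frac{46 \sqrt{10}}{45} \approx 31.879$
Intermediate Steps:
$X{\left(D \right)} = 2$ ($X{\left(D \right)} = 10 + 2 \left(-4\right) = 10 - 8 = 2$)
$a{\left(R \right)} = \frac{5}{2} + \frac{R^{2}}{6}$ ($a{\left(R \right)} = 3 + \frac{\left(R^{2} + 0 R\right) - 3}{6} = 3 + \frac{\left(R^{2} + 0\right) - 3}{6} = 3 + \frac{R^{2} - 3}{6} = 3 + \frac{-3 + R^{2}}{6} = 3 + \left(- \frac{1}{2} + \frac{R^{2}}{6}\right) = \frac{5}{2} + \frac{R^{2}}{6}$)
$o{\left(p \right)} = \sqrt{2} \sqrt{p}$ ($o{\left(p \right)} = \sqrt{2 p} = \sqrt{2} \sqrt{p}$)
$E{\left(m \right)} = 4 + \frac{\frac{8}{3} + m}{m + \sqrt{2} \sqrt{m}}$ ($E{\left(m \right)} = 4 + \frac{m + \left(\frac{5}{2} + \frac{\left(-1\right)^{2}}{6}\right)}{m + \sqrt{2} \sqrt{m}} = 4 + \frac{m + \left(\frac{5}{2} + \frac{1}{6} \cdot 1\right)}{m + \sqrt{2} \sqrt{m}} = 4 + \frac{m + \left(\frac{5}{2} + \frac{1}{6}\right)}{m + \sqrt{2} \sqrt{m}} = 4 + \frac{m + \frac{8}{3}}{m + \sqrt{2} \sqrt{m}} = 4 + \frac{\frac{8}{3} + m}{m + \sqrt{2} \sqrt{m}}$)
$X{\left(11 \right)} \left(11 + E{\left(5 \right)}\right) = 2 \left(11 + \frac{\frac{8}{3} + 5 \cdot 5 + 4 \sqrt{2} \sqrt{5}}{5 + \sqrt{2} \sqrt{5}}\right) = 2 \left(11 + \frac{\frac{8}{3} + 25 + 4 \sqrt{10}}{5 + \sqrt{10}}\right) = 2 \left(11 + \frac{\frac{83}{3} + 4 \sqrt{10}}{5 + \sqrt{10}}\right) = 22 + \frac{2 \left(\frac{83}{3} + 4 \sqrt{10}\right)}{5 + \sqrt{10}}$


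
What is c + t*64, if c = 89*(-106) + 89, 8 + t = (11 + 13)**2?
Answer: 27007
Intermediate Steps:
t = 568 (t = -8 + (11 + 13)**2 = -8 + 24**2 = -8 + 576 = 568)
c = -9345 (c = -9434 + 89 = -9345)
c + t*64 = -9345 + 568*64 = -9345 + 36352 = 27007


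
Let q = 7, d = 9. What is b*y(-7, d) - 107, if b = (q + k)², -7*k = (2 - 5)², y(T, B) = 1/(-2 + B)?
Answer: -35101/343 ≈ -102.34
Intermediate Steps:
k = -9/7 (k = -(2 - 5)²/7 = -⅐*(-3)² = -⅐*9 = -9/7 ≈ -1.2857)
b = 1600/49 (b = (7 - 9/7)² = (40/7)² = 1600/49 ≈ 32.653)
b*y(-7, d) - 107 = 1600/(49*(-2 + 9)) - 107 = (1600/49)/7 - 107 = (1600/49)*(⅐) - 107 = 1600/343 - 107 = -35101/343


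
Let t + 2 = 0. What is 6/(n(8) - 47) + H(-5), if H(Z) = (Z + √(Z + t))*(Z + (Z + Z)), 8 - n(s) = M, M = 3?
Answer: 524/7 - 15*I*√7 ≈ 74.857 - 39.686*I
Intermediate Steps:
t = -2 (t = -2 + 0 = -2)
n(s) = 5 (n(s) = 8 - 1*3 = 8 - 3 = 5)
H(Z) = 3*Z*(Z + √(-2 + Z)) (H(Z) = (Z + √(Z - 2))*(Z + (Z + Z)) = (Z + √(-2 + Z))*(Z + 2*Z) = (Z + √(-2 + Z))*(3*Z) = 3*Z*(Z + √(-2 + Z)))
6/(n(8) - 47) + H(-5) = 6/(5 - 47) + 3*(-5)*(-5 + √(-2 - 5)) = 6/(-42) + 3*(-5)*(-5 + √(-7)) = 6*(-1/42) + 3*(-5)*(-5 + I*√7) = -⅐ + (75 - 15*I*√7) = 524/7 - 15*I*√7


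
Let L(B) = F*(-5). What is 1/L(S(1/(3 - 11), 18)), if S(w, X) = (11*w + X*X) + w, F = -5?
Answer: 1/25 ≈ 0.040000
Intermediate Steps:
S(w, X) = X**2 + 12*w (S(w, X) = (11*w + X**2) + w = (X**2 + 11*w) + w = X**2 + 12*w)
L(B) = 25 (L(B) = -5*(-5) = 25)
1/L(S(1/(3 - 11), 18)) = 1/25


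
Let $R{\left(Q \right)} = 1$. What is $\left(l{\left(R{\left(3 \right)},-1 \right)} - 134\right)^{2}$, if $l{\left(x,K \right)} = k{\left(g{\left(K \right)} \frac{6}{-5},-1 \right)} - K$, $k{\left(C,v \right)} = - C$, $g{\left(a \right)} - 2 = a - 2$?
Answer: $\frac{450241}{25} \approx 18010.0$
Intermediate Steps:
$g{\left(a \right)} = a$ ($g{\left(a \right)} = 2 + \left(a - 2\right) = 2 + \left(-2 + a\right) = a$)
$l{\left(x,K \right)} = \frac{K}{5}$ ($l{\left(x,K \right)} = - K \frac{6}{-5} - K = - K 6 \left(- \frac{1}{5}\right) - K = - \frac{K \left(-6\right)}{5} - K = - \frac{\left(-6\right) K}{5} - K = \frac{6 K}{5} - K = \frac{K}{5}$)
$\left(l{\left(R{\left(3 \right)},-1 \right)} - 134\right)^{2} = \left(\frac{1}{5} \left(-1\right) - 134\right)^{2} = \left(- \frac{1}{5} - 134\right)^{2} = \left(- \frac{671}{5}\right)^{2} = \frac{450241}{25}$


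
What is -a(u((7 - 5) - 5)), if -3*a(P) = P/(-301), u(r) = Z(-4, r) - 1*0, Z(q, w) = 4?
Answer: -4/903 ≈ -0.0044297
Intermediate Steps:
u(r) = 4 (u(r) = 4 - 1*0 = 4 + 0 = 4)
a(P) = P/903 (a(P) = -P/(3*(-301)) = -P*(-1)/(3*301) = -(-1)*P/903 = P/903)
-a(u((7 - 5) - 5)) = -4/903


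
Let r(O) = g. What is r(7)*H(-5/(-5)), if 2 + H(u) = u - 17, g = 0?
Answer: 0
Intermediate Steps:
r(O) = 0
H(u) = -19 + u (H(u) = -2 + (u - 17) = -2 + (-17 + u) = -19 + u)
r(7)*H(-5/(-5)) = 0*(-19 - 5/(-5)) = 0*(-19 - 5*(-⅕)) = 0*(-19 + 1) = 0*(-18) = 0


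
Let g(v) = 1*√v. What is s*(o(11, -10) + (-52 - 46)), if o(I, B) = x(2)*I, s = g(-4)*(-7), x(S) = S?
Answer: 1064*I ≈ 1064.0*I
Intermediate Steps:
g(v) = √v
s = -14*I (s = √(-4)*(-7) = (2*I)*(-7) = -14*I ≈ -14.0*I)
o(I, B) = 2*I
s*(o(11, -10) + (-52 - 46)) = (-14*I)*(2*11 + (-52 - 46)) = (-14*I)*(22 - 98) = -14*I*(-76) = 1064*I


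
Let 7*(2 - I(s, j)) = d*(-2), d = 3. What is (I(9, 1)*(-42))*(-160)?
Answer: 19200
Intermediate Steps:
I(s, j) = 20/7 (I(s, j) = 2 - 3*(-2)/7 = 2 - ⅐*(-6) = 2 + 6/7 = 20/7)
(I(9, 1)*(-42))*(-160) = ((20/7)*(-42))*(-160) = -120*(-160) = 19200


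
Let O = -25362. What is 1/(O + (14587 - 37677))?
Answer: -1/48452 ≈ -2.0639e-5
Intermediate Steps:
1/(O + (14587 - 37677)) = 1/(-25362 + (14587 - 37677)) = 1/(-25362 - 23090) = 1/(-48452) = -1/48452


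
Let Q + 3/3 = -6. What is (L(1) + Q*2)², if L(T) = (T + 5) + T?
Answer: 49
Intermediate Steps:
Q = -7 (Q = -1 - 6 = -7)
L(T) = 5 + 2*T (L(T) = (5 + T) + T = 5 + 2*T)
(L(1) + Q*2)² = ((5 + 2*1) - 7*2)² = ((5 + 2) - 14)² = (7 - 14)² = (-7)² = 49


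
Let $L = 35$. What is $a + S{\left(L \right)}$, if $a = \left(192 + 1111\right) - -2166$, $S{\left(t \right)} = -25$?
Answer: $3444$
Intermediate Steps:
$a = 3469$ ($a = 1303 + 2166 = 3469$)
$a + S{\left(L \right)} = 3469 - 25 = 3444$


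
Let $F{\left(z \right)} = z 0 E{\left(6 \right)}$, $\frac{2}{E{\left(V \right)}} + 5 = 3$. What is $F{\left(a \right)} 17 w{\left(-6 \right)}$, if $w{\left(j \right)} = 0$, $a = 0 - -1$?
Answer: $0$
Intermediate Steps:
$a = 1$ ($a = 0 + 1 = 1$)
$E{\left(V \right)} = -1$ ($E{\left(V \right)} = \frac{2}{-5 + 3} = \frac{2}{-2} = 2 \left(- \frac{1}{2}\right) = -1$)
$F{\left(z \right)} = 0$ ($F{\left(z \right)} = z 0 \left(-1\right) = 0 \left(-1\right) = 0$)
$F{\left(a \right)} 17 w{\left(-6 \right)} = 0 \cdot 17 \cdot 0 = 0 \cdot 0 = 0$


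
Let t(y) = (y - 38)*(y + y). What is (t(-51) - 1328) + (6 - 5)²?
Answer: 7751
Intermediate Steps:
t(y) = 2*y*(-38 + y) (t(y) = (-38 + y)*(2*y) = 2*y*(-38 + y))
(t(-51) - 1328) + (6 - 5)² = (2*(-51)*(-38 - 51) - 1328) + (6 - 5)² = (2*(-51)*(-89) - 1328) + 1² = (9078 - 1328) + 1 = 7750 + 1 = 7751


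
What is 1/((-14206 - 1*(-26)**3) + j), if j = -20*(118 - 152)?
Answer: 1/4050 ≈ 0.00024691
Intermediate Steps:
j = 680 (j = -20*(-34) = 680)
1/((-14206 - 1*(-26)**3) + j) = 1/((-14206 - 1*(-26)**3) + 680) = 1/((-14206 - 1*(-17576)) + 680) = 1/((-14206 + 17576) + 680) = 1/(3370 + 680) = 1/4050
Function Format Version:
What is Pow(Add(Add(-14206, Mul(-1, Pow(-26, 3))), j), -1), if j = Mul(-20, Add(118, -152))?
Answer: Rational(1, 4050) ≈ 0.00024691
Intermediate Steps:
j = 680 (j = Mul(-20, -34) = 680)
Pow(Add(Add(-14206, Mul(-1, Pow(-26, 3))), j), -1) = Pow(Add(Add(-14206, Mul(-1, Pow(-26, 3))), 680), -1) = Pow(Add(Add(-14206, Mul(-1, -17576)), 680), -1) = Pow(Add(Add(-14206, 17576), 680), -1) = Pow(Add(3370, 680), -1) = Pow(4050, -1) = Rational(1, 4050)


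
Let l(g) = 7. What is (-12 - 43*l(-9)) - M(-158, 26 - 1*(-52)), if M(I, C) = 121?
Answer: -434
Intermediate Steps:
(-12 - 43*l(-9)) - M(-158, 26 - 1*(-52)) = (-12 - 43*7) - 1*121 = (-12 - 301) - 121 = -313 - 121 = -434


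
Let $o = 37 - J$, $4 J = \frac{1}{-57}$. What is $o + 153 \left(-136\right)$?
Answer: $- \frac{4735787}{228} \approx -20771.0$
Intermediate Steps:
$J = - \frac{1}{228}$ ($J = \frac{1}{4 \left(-57\right)} = \frac{1}{4} \left(- \frac{1}{57}\right) = - \frac{1}{228} \approx -0.004386$)
$o = \frac{8437}{228}$ ($o = 37 - - \frac{1}{228} = 37 + \frac{1}{228} = \frac{8437}{228} \approx 37.004$)
$o + 153 \left(-136\right) = \frac{8437}{228} + 153 \left(-136\right) = \frac{8437}{228} - 20808 = - \frac{4735787}{228}$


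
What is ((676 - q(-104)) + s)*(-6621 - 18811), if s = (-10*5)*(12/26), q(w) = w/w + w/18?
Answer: -1957017832/117 ≈ -1.6727e+7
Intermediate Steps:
q(w) = 1 + w/18 (q(w) = 1 + w*(1/18) = 1 + w/18)
s = -300/13 (s = -600/26 = -50*6/13 = -300/13 ≈ -23.077)
((676 - q(-104)) + s)*(-6621 - 18811) = ((676 - (1 + (1/18)*(-104))) - 300/13)*(-6621 - 18811) = ((676 - (1 - 52/9)) - 300/13)*(-25432) = ((676 - 1*(-43/9)) - 300/13)*(-25432) = ((676 + 43/9) - 300/13)*(-25432) = (6127/9 - 300/13)*(-25432) = (76951/117)*(-25432) = -1957017832/117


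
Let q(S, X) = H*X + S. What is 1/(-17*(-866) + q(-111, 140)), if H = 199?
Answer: 1/42471 ≈ 2.3545e-5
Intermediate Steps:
q(S, X) = S + 199*X (q(S, X) = 199*X + S = S + 199*X)
1/(-17*(-866) + q(-111, 140)) = 1/(-17*(-866) + (-111 + 199*140)) = 1/(14722 + (-111 + 27860)) = 1/(14722 + 27749) = 1/42471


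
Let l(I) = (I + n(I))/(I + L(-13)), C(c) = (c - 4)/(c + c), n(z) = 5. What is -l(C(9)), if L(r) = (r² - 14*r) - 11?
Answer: -19/1225 ≈ -0.015510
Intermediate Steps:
C(c) = (-4 + c)/(2*c) (C(c) = (-4 + c)/((2*c)) = (-4 + c)*(1/(2*c)) = (-4 + c)/(2*c))
L(r) = -11 + r² - 14*r
l(I) = (5 + I)/(340 + I) (l(I) = (I + 5)/(I + (-11 + (-13)² - 14*(-13))) = (5 + I)/(I + (-11 + 169 + 182)) = (5 + I)/(I + 340) = (5 + I)/(340 + I))
-l(C(9)) = -(5 + (½)*(-4 + 9)/9)/(340 + (½)*(-4 + 9)/9) = -(5 + (½)*(⅑)*5)/(340 + (½)*(⅑)*5) = -(5 + 5/18)/(340 + 5/18) = -95/(6125/18*18) = -18*95/(6125*18) = -1*19/1225 = -19/1225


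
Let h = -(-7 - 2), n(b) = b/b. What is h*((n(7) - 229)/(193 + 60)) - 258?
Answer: -67326/253 ≈ -266.11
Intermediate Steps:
n(b) = 1
h = 9 (h = -1*(-9) = 9)
h*((n(7) - 229)/(193 + 60)) - 258 = 9*((1 - 229)/(193 + 60)) - 258 = 9*(-228/253) - 258 = -2052/253 - 258 = -67326/253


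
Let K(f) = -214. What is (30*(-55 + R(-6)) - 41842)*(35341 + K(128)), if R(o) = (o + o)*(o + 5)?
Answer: -1515097764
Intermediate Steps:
R(o) = 2*o*(5 + o) (R(o) = (2*o)*(5 + o) = 2*o*(5 + o))
(30*(-55 + R(-6)) - 41842)*(35341 + K(128)) = (30*(-55 + 2*(-6)*(5 - 6)) - 41842)*(35341 - 214) = (30*(-55 + 2*(-6)*(-1)) - 41842)*35127 = (30*(-55 + 12) - 41842)*35127 = (30*(-43) - 41842)*35127 = (-1290 - 41842)*35127 = -43132*35127 = -1515097764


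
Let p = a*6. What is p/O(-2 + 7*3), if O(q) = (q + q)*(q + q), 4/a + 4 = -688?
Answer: -3/124906 ≈ -2.4018e-5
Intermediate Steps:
a = -1/173 (a = 4/(-4 - 688) = 4/(-692) = 4*(-1/692) = -1/173 ≈ -0.0057803)
O(q) = 4*q² (O(q) = (2*q)*(2*q) = 4*q²)
p = -6/173 (p = -1/173*6 = -6/173 ≈ -0.034682)
p/O(-2 + 7*3) = -6*1/(4*(-2 + 7*3)²)/173 = -6*1/(4*(-2 + 21)²)/173 = -6/(173*(4*19²)) = -6/(173*(4*361)) = -6/173/1444 = -6/173*1/1444 = -3/124906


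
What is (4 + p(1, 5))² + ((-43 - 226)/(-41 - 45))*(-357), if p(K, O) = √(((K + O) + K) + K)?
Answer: -93969/86 + 16*√2 ≈ -1070.0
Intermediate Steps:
p(K, O) = √(O + 3*K) (p(K, O) = √((O + 2*K) + K) = √(O + 3*K))
(4 + p(1, 5))² + ((-43 - 226)/(-41 - 45))*(-357) = (4 + √(5 + 3*1))² + ((-43 - 226)/(-41 - 45))*(-357) = (4 + √(5 + 3))² - 269/(-86)*(-357) = (4 + √8)² - 269*(-1/86)*(-357) = (4 + 2*√2)² + (269/86)*(-357) = (4 + 2*√2)² - 96033/86 = -96033/86 + (4 + 2*√2)²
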